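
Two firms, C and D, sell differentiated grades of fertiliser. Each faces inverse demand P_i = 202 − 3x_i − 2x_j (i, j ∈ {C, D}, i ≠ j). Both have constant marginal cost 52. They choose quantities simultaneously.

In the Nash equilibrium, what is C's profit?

1054.6875

Firm C's profit: π = x_C(202 − 3x_C − 2x_D) − 52x_C.
∂π/∂x_C = 150 − 6x_C − 2x_D = 0 ⇒ x_C = 25 − (1/3)x_D.
Setting x_C = x_D in the reaction function: x_C = 25 − (1/3)x_C, so x_C = 25 / (4/3) = 18.75.
P_C = 202 − 3·18.75 − 2·18.75 = 108.25.
Profit = (108.25 − 52)·18.75 = 1054.6875.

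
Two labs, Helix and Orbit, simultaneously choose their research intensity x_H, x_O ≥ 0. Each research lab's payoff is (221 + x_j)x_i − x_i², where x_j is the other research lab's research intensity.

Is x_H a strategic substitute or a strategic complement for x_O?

Helix's payoff is (221 + x_O)x_H − x_H².
∂π/∂x_H = 221 + x_O − 2x_H = 0, so x_H = 110.5 + 0.5x_O.
The best-response slope dx_H/dx_O = 0.5 > 0: the reaction function is upward-sloping, so the choices are strategic complements.

strategic complements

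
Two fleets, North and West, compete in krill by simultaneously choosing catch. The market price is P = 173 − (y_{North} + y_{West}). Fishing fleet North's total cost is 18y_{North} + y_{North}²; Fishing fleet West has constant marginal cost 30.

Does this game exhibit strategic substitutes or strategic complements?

strategic substitutes

Fishing fleet North's profit: π = y_{North}(173 − (y_{North} + y_{West})) − 18y_{North} − y_{North}².
∂π/∂y_{North} = 155 − 4y_{North} − y_{West} = 0, so y_{North} = 38.75 − 0.25y_{West}.
The best-response slope dy_{North}/dy_{West} = −0.25 < 0: the reaction function is downward-sloping, so the choices are strategic substitutes.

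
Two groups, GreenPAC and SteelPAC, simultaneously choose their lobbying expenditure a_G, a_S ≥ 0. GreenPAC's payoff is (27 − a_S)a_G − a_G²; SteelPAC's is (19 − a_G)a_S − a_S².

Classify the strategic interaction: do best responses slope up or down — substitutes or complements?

Expanding GreenPAC's payoff: 27a_G − a_Sa_G − a_G².
∂π/∂a_G = 27 − a_S − 2a_G = 0, so a_G = 13.5 − 0.5a_S.
The best-response slope da_G/da_S = −0.5 < 0: the reaction function is downward-sloping, so the choices are strategic substitutes.

strategic substitutes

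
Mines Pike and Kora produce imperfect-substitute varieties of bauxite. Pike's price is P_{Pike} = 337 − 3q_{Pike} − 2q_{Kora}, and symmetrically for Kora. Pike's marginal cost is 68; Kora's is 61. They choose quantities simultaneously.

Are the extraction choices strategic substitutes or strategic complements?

strategic substitutes

Mine Pike's profit: π = q_{Pike}(337 − 3q_{Pike} − 2q_{Kora}) − 68q_{Pike}.
∂π/∂q_{Pike} = 269 − 6q_{Pike} − 2q_{Kora} = 0 ⇒ q_{Pike} = 269/6 − (1/3)q_{Kora}.
The best-response slope dq_{Pike}/dq_{Kora} = −1/3 < 0: the reaction function is downward-sloping, so the choices are strategic substitutes.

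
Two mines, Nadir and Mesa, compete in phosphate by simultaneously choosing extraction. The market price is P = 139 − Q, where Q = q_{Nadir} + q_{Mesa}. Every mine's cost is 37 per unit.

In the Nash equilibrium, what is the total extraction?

Mine Nadir's profit: π = q_{Nadir}(139 − (q_{Nadir} + q_{Mesa})) − 37q_{Nadir}.
∂π/∂q_{Nadir} = 102 − 2q_{Nadir} − q_{Mesa} = 0, so q_{Nadir} = 51 − 0.5q_{Mesa}.
Setting q_{Nadir} = q_{Mesa} in the reaction function: q_{Nadir} = 51 − 0.5q_{Nadir}, so q_{Nadir} = 51 / 1.5 = 34.
Total extraction: 34 + 34 = 68.

68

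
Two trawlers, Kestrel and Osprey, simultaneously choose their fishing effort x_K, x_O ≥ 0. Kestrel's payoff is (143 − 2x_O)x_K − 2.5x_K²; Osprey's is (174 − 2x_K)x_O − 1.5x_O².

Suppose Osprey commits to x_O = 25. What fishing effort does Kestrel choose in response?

18.6

Expanding Kestrel's payoff: 143x_K − 2x_Ox_K − 2.5x_K².
∂π/∂x_K = 143 − 2x_O − 5x_K = 0, so x_K = 28.6 − 0.4x_O.
At x_O = 25: x_K = 28.6 − 0.4·25 = 18.6.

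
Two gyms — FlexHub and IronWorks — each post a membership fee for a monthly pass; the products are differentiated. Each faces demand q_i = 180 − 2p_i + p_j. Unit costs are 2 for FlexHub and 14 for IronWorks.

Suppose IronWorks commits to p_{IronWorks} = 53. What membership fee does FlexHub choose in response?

FlexHub's profit: π = (p_{FlexHub} − 2)(180 − 2p_{FlexHub} + p_{IronWorks}).
∂π/∂p_{FlexHub} = 184 − 4p_{FlexHub} + p_{IronWorks} = 0 ⇒ p_{FlexHub} = 46 + 0.25p_{IronWorks}.
At p_{IronWorks} = 53: p_{FlexHub} = 46 + 0.25·53 = 59.25.

59.25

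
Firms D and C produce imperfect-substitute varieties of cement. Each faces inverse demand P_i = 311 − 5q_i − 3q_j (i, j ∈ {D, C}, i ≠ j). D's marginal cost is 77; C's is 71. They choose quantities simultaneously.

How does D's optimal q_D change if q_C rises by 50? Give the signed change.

-15

Firm D's profit: π = q_D(311 − 5q_D − 3q_C) − 77q_D.
∂π/∂q_D = 234 − 10q_D − 3q_C = 0 ⇒ q_D = 23.4 − 0.3q_C.
The reaction-function slope is −0.3, so a 50-unit rise in q_C moves q_D by −0.3 × 50 = −15. D's best response falls — the actions are strategic substitutes.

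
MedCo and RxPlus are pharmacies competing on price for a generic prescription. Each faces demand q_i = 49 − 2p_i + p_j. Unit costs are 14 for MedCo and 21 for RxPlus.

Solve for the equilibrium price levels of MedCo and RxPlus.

26.6, 29.4

MedCo's profit: π = (p_{MedCo} − 14)(49 − 2p_{MedCo} + p_{RxPlus}).
∂π/∂p_{MedCo} = 77 − 4p_{MedCo} + p_{RxPlus} = 0 ⇒ p_{MedCo} = 19.25 + 0.25p_{RxPlus}.
Similarly p_{RxPlus} = 22.75 + 0.25p_{MedCo}.
Plugging p_{RxPlus} into MedCo's best response: p_{MedCo} = 19.25 + 0.25(22.75 + 0.25p_{MedCo}) ⇒ 0.9375p_{MedCo} = 24.9375, so p_{MedCo} = 26.6.
Then p_{RxPlus} = 22.75 + 0.25·26.6 = 29.4.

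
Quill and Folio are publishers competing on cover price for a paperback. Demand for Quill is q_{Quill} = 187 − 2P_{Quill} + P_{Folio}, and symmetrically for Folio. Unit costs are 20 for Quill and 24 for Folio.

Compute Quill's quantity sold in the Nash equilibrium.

Quill's profit: π = (P_{Quill} − 20)(187 − 2P_{Quill} + P_{Folio}).
∂π/∂P_{Quill} = 227 − 4P_{Quill} + P_{Folio} = 0 ⇒ P_{Quill} = 56.75 + 0.25P_{Folio}.
Similarly P_{Folio} = 58.75 + 0.25P_{Quill}.
Substituting the second reaction function into the first: P_{Quill} = 56.75 + 0.25(58.75 + 0.25P_{Quill}), which gives 0.9375P_{Quill} = 71.4375 ⇒ P_{Quill} = 76.2.
Then P_{Folio} = 58.75 + 0.25·76.2 = 77.8.
q_{Quill} = 187 − 2·76.2 + 77.8 = 112.4.

112.4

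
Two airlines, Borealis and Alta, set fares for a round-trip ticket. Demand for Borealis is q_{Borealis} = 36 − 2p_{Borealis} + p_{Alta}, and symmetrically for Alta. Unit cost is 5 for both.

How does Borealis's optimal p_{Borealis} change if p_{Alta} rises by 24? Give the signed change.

6

Borealis's profit: π = (p_{Borealis} − 5)(36 − 2p_{Borealis} + p_{Alta}).
∂π/∂p_{Borealis} = 46 − 4p_{Borealis} + p_{Alta} = 0 ⇒ p_{Borealis} = 11.5 + 0.25p_{Alta}.
The reaction-function slope is 0.25, so a 24-unit rise in p_{Alta} moves p_{Borealis} by 0.25 × 24 = 6. Borealis's best response rises — the actions are strategic complements.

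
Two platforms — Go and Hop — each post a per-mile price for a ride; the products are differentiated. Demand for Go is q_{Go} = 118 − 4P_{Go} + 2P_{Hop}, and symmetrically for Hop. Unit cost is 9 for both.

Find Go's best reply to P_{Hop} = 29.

Go's profit: π = (P_{Go} − 9)(118 − 4P_{Go} + 2P_{Hop}).
∂π/∂P_{Go} = 154 − 8P_{Go} + 2P_{Hop} = 0 ⇒ P_{Go} = 19.25 + 0.25P_{Hop}.
At P_{Hop} = 29: P_{Go} = 19.25 + 0.25·29 = 26.5.

26.5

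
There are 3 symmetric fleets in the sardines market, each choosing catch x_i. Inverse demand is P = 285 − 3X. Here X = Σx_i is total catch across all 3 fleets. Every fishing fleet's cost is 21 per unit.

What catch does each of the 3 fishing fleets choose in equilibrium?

A representative fishing fleet's profit is π_i = x_i(285 − 3X) − 21x_i, with X = x_i + Σ_{j≠i} x_j.
First-order condition: 264 − 6x_i − 3Σ_{j≠i} x_j = 0.
With identical fishing fleets, set every x_j = x: then 264 − 6x − 6x = 0, i.e. x = 264/12 = 22.

22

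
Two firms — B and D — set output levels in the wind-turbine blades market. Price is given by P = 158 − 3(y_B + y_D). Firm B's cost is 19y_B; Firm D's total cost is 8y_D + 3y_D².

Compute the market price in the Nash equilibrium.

Firm B's profit: π = y_B(158 − 3(y_B + y_D)) − 19y_B.
∂π/∂y_B = 139 − 6y_B − 3y_D = 0, so y_B = 139/6 − 0.5y_D.
For D: ∂π/∂y_D = 150 − 12y_D − 3y_B = 0 ⇒ y_D = 12.5 − 0.25y_B.
Solving the two reaction functions simultaneously: (1 − (−0.5)(−0.25))y_B = 139/6 − 0.5·12.5, so 0.875y_B = 203/12 and y_B = 58/3.
Then y_D = 12.5 − 0.25·(58/3) = 23/3.
Equilibrium price: P = 158 − 3·27 = 77.

77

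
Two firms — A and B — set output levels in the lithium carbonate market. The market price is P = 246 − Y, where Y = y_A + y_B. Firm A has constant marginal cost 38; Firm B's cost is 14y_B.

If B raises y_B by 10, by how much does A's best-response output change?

Firm A's profit: π = y_A(246 − (y_A + y_B)) − 38y_A.
∂π/∂y_A = 208 − 2y_A − y_B = 0, so y_A = 104 − 0.5y_B.
The reaction-function slope is −0.5, so a 10-unit rise in y_B moves y_A by −0.5 × 10 = −5. A's best response falls — the actions are strategic substitutes.

-5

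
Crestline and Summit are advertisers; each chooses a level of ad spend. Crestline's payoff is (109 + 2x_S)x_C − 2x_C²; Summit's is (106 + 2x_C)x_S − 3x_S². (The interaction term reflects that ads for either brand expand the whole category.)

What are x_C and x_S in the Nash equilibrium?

Expanding Crestline's payoff: 109x_C + 2x_Sx_C − 2x_C².
∂π/∂x_C = 109 + 2x_S − 4x_C = 0, so x_C = 27.25 + 0.5x_S.
Likewise for Summit: x_S = 53/3 + (1/3)x_C.
Substituting the second reaction function into the first: x_C = 27.25 + 0.5(53/3 + (1/3)x_C), which gives (5/6)x_C = 433/12 ⇒ x_C = 43.3.
Then x_S = 53/3 + (1/3)·43.3 = 32.1.

43.3, 32.1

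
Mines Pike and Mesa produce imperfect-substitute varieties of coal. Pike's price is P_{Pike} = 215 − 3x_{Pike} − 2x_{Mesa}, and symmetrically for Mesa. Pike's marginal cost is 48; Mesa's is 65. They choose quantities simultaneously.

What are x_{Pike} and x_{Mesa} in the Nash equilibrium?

21.9375, 17.6875

Mine Pike's profit: π = x_{Pike}(215 − 3x_{Pike} − 2x_{Mesa}) − 48x_{Pike}.
∂π/∂x_{Pike} = 167 − 6x_{Pike} − 2x_{Mesa} = 0 ⇒ x_{Pike} = 167/6 − (1/3)x_{Mesa}.
Similarly x_{Mesa} = 25 − (1/3)x_{Pike}.
Substituting the second reaction function into the first: x_{Pike} = 167/6 − (1/3)(25 − (1/3)x_{Pike}), which gives (8/9)x_{Pike} = 19.5 ⇒ x_{Pike} = 21.9375.
Then x_{Mesa} = 25 − (1/3)·21.9375 = 17.6875.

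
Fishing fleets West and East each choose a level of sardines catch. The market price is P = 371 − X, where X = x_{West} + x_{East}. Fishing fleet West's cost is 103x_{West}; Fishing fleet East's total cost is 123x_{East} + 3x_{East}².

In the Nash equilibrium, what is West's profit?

15976.96

Fishing fleet West's profit: π = x_{West}(371 − (x_{West} + x_{East})) − 103x_{West}.
∂π/∂x_{West} = 268 − 2x_{West} − x_{East} = 0, so x_{West} = 134 − 0.5x_{East}.
For East: ∂π/∂x_{East} = 248 − 8x_{East} − x_{West} = 0 ⇒ x_{East} = 31 − 0.125x_{West}.
Solving the two reaction functions simultaneously: (1 − (−0.5)(−0.125))x_{West} = 134 − 0.5·31, so 0.9375x_{West} = 118.5 and x_{West} = 126.4.
Then x_{East} = 31 − 0.125·126.4 = 15.2.
Price P = 371 − 141.6 = 229.4.
West's profit: (229.4 − 103)·126.4 = 15976.96.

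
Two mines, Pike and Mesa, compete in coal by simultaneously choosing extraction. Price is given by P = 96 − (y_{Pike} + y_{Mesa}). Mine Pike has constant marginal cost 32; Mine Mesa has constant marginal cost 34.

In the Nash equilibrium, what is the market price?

54

Mine Pike's profit: π = y_{Pike}(96 − (y_{Pike} + y_{Mesa})) − 32y_{Pike}.
∂π/∂y_{Pike} = 64 − 2y_{Pike} − y_{Mesa} = 0, so y_{Pike} = 32 − 0.5y_{Mesa}.
By the same steps for Mesa: y_{Mesa} = 31 − 0.5y_{Pike}.
Substituting the second reaction function into the first: y_{Pike} = 32 − 0.5(31 − 0.5y_{Pike}), which gives 0.75y_{Pike} = 16.5 ⇒ y_{Pike} = 22.
Then y_{Mesa} = 31 − 0.5·22 = 20.
Equilibrium price: P = 96 − 42 = 54.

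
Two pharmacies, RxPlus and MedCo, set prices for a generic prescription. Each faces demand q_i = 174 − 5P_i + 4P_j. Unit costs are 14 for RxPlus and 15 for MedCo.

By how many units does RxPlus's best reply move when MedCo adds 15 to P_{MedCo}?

6

RxPlus's profit: π = (P_{RxPlus} − 14)(174 − 5P_{RxPlus} + 4P_{MedCo}).
∂π/∂P_{RxPlus} = 244 − 10P_{RxPlus} + 4P_{MedCo} = 0 ⇒ P_{RxPlus} = 24.4 + 0.4P_{MedCo}.
The reaction-function slope is 0.4, so a 15-unit rise in P_{MedCo} moves P_{RxPlus} by 0.4 × 15 = 6. RxPlus's best response rises — the actions are strategic complements.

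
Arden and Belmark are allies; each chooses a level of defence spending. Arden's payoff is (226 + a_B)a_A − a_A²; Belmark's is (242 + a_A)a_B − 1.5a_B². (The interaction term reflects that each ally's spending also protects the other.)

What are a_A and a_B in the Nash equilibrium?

184, 142

Expanding Arden's payoff: 226a_A + a_Ba_A − a_A².
∂π/∂a_A = 226 + a_B − 2a_A = 0, so a_A = 113 + 0.5a_B.
Likewise for Belmark: a_B = 242/3 + (1/3)a_A.
Plugging a_B into Arden's best response: a_A = 113 + 0.5(242/3 + (1/3)a_A) ⇒ (5/6)a_A = 460/3, so a_A = 184.
Then a_B = 242/3 + (1/3)·184 = 142.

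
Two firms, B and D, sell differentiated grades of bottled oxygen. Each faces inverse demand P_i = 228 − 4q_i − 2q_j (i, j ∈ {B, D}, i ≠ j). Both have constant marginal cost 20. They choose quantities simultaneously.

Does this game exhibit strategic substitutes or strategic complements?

strategic substitutes

Firm B's profit: π = q_B(228 − 4q_B − 2q_D) − 20q_B.
∂π/∂q_B = 208 − 8q_B − 2q_D = 0 ⇒ q_B = 26 − 0.25q_D.
The best-response slope dq_B/dq_D = −0.25 < 0: the reaction function is downward-sloping, so the choices are strategic substitutes.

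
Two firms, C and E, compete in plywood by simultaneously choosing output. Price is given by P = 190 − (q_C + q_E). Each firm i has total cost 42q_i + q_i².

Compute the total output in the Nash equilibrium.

Firm C's profit: π = q_C(190 − (q_C + q_E)) − 42q_C − q_C².
∂π/∂q_C = 148 − 4q_C − q_E = 0, so q_C = 37 − 0.25q_E.
Setting q_C = q_E in the reaction function: q_C = 37 − 0.25q_C, so q_C = 37 / 1.25 = 29.6.
Total output: 29.6 + 29.6 = 59.2.

59.2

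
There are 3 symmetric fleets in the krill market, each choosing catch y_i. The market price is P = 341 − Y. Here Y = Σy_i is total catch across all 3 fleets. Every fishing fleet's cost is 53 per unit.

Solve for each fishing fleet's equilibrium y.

72

A representative fishing fleet's profit is π_i = y_i(341 − Y) − 53y_i, with Y = y_i + Σ_{j≠i} y_j.
First-order condition: 288 − 2y_i − Σ_{j≠i} y_j = 0.
With identical fishing fleets, set every y_j = y: then 288 − 2y − 2y = 0, i.e. y = 288/4 = 72.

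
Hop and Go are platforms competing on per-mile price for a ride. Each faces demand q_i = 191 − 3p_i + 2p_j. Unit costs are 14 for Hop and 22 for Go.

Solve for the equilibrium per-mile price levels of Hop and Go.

Hop's profit: π = (p_{Hop} − 14)(191 − 3p_{Hop} + 2p_{Go}).
∂π/∂p_{Hop} = 233 − 6p_{Hop} + 2p_{Go} = 0 ⇒ p_{Hop} = 233/6 + (1/3)p_{Go}.
Similarly p_{Go} = 257/6 + (1/3)p_{Hop}.
Plugging p_{Go} into Hop's best response: p_{Hop} = 233/6 + (1/3)(257/6 + (1/3)p_{Hop}) ⇒ (8/9)p_{Hop} = 478/9, so p_{Hop} = 59.75.
Then p_{Go} = 257/6 + (1/3)·59.75 = 62.75.

59.75, 62.75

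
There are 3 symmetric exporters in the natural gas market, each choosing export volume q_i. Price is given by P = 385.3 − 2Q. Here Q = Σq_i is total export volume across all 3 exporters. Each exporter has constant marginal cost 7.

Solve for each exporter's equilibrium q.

A representative exporter's profit is π_i = q_i(385.3 − 2Q) − 7q_i, with Q = q_i + Σ_{j≠i} q_j.
First-order condition: 378.3 − 4q_i − 2Σ_{j≠i} q_j = 0.
In a symmetric equilibrium every exporter chooses the same q, so Σ_{j≠i} q_j = 2q. The condition becomes 378.3 − 8q = 0, giving q = 378.3/8 = 47.2875.

47.2875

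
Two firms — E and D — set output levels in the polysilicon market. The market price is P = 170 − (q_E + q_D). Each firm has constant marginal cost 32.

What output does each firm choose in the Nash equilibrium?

46

Firm E's profit: π = q_E(170 − (q_E + q_D)) − 32q_E.
∂π/∂q_E = 138 − 2q_E − q_D = 0, so q_E = 69 − 0.5q_D.
Setting q_E = q_D in the reaction function: q_E = 69 − 0.5q_E, so q_E = 69 / 1.5 = 46.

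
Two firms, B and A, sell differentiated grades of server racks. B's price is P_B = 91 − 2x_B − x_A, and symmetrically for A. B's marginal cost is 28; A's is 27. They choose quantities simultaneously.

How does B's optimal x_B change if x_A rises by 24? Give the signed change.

Firm B's profit: π = x_B(91 − 2x_B − x_A) − 28x_B.
∂π/∂x_B = 63 − 4x_B − x_A = 0 ⇒ x_B = 15.75 − 0.25x_A.
The reaction-function slope is −0.25, so a 24-unit rise in x_A moves x_B by −0.25 × 24 = −6. B's best response falls — the actions are strategic substitutes.

-6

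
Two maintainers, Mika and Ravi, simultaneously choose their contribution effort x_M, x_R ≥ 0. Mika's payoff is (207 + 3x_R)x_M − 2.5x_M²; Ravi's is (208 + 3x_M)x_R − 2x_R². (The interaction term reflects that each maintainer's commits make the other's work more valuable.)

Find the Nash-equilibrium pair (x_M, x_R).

Expanding Mika's payoff: 207x_M + 3x_Rx_M − 2.5x_M².
∂π/∂x_M = 207 + 3x_R − 5x_M = 0, so x_M = 41.4 + 0.6x_R.
Likewise for Ravi: x_R = 52 + 0.75x_M.
Solving the two reaction functions simultaneously: (1 − (0.6)(0.75))x_M = 41.4 + 0.6·52, so 0.55x_M = 72.6 and x_M = 132.
Then x_R = 52 + 0.75·132 = 151.

132, 151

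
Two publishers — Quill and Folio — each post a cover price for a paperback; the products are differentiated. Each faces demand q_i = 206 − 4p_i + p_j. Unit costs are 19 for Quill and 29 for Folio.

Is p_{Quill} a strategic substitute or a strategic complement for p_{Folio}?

strategic complements

Quill's profit: π = (p_{Quill} − 19)(206 − 4p_{Quill} + p_{Folio}).
∂π/∂p_{Quill} = 282 − 8p_{Quill} + p_{Folio} = 0 ⇒ p_{Quill} = 35.25 + 0.125p_{Folio}.
The best-response slope dp_{Quill}/dp_{Folio} = 0.125 > 0: the reaction function is upward-sloping, so the choices are strategic complements.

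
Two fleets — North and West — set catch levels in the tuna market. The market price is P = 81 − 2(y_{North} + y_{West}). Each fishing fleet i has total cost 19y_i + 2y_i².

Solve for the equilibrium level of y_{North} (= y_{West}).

Fishing fleet North's profit: π = y_{North}(81 − 2(y_{North} + y_{West})) − 19y_{North} − 2y_{North}².
∂π/∂y_{North} = 62 − 8y_{North} − 2y_{West} = 0, so y_{North} = 7.75 − 0.25y_{West}.
Setting y_{North} = y_{West} in the reaction function: y_{North} = 7.75 − 0.25y_{North}, so y_{North} = 7.75 / 1.25 = 6.2.

6.2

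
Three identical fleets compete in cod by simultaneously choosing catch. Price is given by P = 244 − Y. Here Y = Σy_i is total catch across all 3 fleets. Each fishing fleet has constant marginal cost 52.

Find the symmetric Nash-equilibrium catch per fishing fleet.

A representative fishing fleet's profit is π_i = y_i(244 − Y) − 52y_i, with Y = y_i + Σ_{j≠i} y_j.
First-order condition: 192 − 2y_i − Σ_{j≠i} y_j = 0.
In a symmetric equilibrium every fishing fleet chooses the same y, so Σ_{j≠i} y_j = 2y. The condition becomes 192 − 4y = 0, giving y = 192/4 = 48.

48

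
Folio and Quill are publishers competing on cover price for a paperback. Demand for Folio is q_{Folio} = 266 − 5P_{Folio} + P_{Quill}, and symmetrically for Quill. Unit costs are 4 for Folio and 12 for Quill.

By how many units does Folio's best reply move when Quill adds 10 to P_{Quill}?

1

Folio's profit: π = (P_{Folio} − 4)(266 − 5P_{Folio} + P_{Quill}).
∂π/∂P_{Folio} = 286 − 10P_{Folio} + P_{Quill} = 0 ⇒ P_{Folio} = 28.6 + 0.1P_{Quill}.
The reaction-function slope is 0.1, so a 10-unit rise in P_{Quill} moves P_{Folio} by 0.1 × 10 = 1. Folio's best response rises — the actions are strategic complements.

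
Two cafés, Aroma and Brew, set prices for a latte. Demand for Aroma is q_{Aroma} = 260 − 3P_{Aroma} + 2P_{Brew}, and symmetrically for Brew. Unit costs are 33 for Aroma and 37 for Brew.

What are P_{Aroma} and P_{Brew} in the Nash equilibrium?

Aroma's profit: π = (P_{Aroma} − 33)(260 − 3P_{Aroma} + 2P_{Brew}).
∂π/∂P_{Aroma} = 359 − 6P_{Aroma} + 2P_{Brew} = 0 ⇒ P_{Aroma} = 359/6 + (1/3)P_{Brew}.
Similarly P_{Brew} = 371/6 + (1/3)P_{Aroma}.
Substituting the second reaction function into the first: P_{Aroma} = 359/6 + (1/3)(371/6 + (1/3)P_{Aroma}), which gives (8/9)P_{Aroma} = 724/9 ⇒ P_{Aroma} = 90.5.
Then P_{Brew} = 371/6 + (1/3)·90.5 = 92.

90.5, 92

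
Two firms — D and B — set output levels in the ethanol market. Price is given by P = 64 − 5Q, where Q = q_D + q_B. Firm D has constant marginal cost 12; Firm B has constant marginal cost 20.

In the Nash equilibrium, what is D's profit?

Firm D's profit: π = q_D(64 − 5(q_D + q_B)) − 12q_D.
∂π/∂q_D = 52 − 10q_D − 5q_B = 0, so q_D = 5.2 − 0.5q_B.
By the same steps for B: q_B = 4.4 − 0.5q_D.
Plugging q_B into D's best response: q_D = 5.2 − 0.5(4.4 − 0.5q_D) ⇒ 0.75q_D = 3, so q_D = 4.
Then q_B = 4.4 − 0.5·4 = 2.4.
Price P = 64 − 5·6.4 = 32.
D's profit: (32 − 12)·4 = 80.

80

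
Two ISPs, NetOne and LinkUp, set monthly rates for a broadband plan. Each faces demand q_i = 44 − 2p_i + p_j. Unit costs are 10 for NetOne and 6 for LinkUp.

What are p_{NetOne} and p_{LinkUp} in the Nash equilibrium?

20.8, 19.2

NetOne's profit: π = (p_{NetOne} − 10)(44 − 2p_{NetOne} + p_{LinkUp}).
∂π/∂p_{NetOne} = 64 − 4p_{NetOne} + p_{LinkUp} = 0 ⇒ p_{NetOne} = 16 + 0.25p_{LinkUp}.
Similarly p_{LinkUp} = 14 + 0.25p_{NetOne}.
Plugging p_{LinkUp} into NetOne's best response: p_{NetOne} = 16 + 0.25(14 + 0.25p_{NetOne}) ⇒ 0.9375p_{NetOne} = 19.5, so p_{NetOne} = 20.8.
Then p_{LinkUp} = 14 + 0.25·20.8 = 19.2.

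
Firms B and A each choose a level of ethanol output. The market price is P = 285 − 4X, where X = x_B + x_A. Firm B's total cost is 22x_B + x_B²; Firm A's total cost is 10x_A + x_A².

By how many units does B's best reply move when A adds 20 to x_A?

Firm B's profit: π = x_B(285 − 4(x_B + x_A)) − 22x_B − x_B².
∂π/∂x_B = 263 − 10x_B − 4x_A = 0, so x_B = 26.3 − 0.4x_A.
The reaction-function slope is −0.4, so a 20-unit rise in x_A moves x_B by −0.4 × 20 = −8. B's best response falls — the actions are strategic substitutes.

-8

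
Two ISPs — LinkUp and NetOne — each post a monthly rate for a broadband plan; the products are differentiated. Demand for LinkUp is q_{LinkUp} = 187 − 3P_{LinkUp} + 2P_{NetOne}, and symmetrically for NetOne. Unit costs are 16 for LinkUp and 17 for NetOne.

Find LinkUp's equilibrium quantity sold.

128.8125

LinkUp's profit: π = (P_{LinkUp} − 16)(187 − 3P_{LinkUp} + 2P_{NetOne}).
∂π/∂P_{LinkUp} = 235 − 6P_{LinkUp} + 2P_{NetOne} = 0 ⇒ P_{LinkUp} = 235/6 + (1/3)P_{NetOne}.
Similarly P_{NetOne} = 119/3 + (1/3)P_{LinkUp}.
Plugging P_{NetOne} into LinkUp's best response: P_{LinkUp} = 235/6 + (1/3)(119/3 + (1/3)P_{LinkUp}) ⇒ (8/9)P_{LinkUp} = 943/18, so P_{LinkUp} = 58.9375.
Then P_{NetOne} = 119/3 + (1/3)·58.9375 = 59.3125.
q_{LinkUp} = 187 − 3·58.9375 + 2·59.3125 = 128.8125.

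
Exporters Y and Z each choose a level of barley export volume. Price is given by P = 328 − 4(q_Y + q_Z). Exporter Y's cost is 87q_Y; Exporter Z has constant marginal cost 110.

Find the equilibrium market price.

Exporter Y's profit: π = q_Y(328 − 4(q_Y + q_Z)) − 87q_Y.
∂π/∂q_Y = 241 − 8q_Y − 4q_Z = 0, so q_Y = 30.125 − 0.5q_Z.
By the same steps for Z: q_Z = 27.25 − 0.5q_Y.
Substituting the second reaction function into the first: q_Y = 30.125 − 0.5(27.25 − 0.5q_Y), which gives 0.75q_Y = 16.5 ⇒ q_Y = 22.
Then q_Z = 27.25 − 0.5·22 = 16.25.
Equilibrium price: P = 328 − 4·38.25 = 175.

175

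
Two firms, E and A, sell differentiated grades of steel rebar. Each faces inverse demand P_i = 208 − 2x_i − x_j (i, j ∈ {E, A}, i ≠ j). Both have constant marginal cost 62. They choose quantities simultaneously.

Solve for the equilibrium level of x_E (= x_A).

29.2

Firm E's profit: π = x_E(208 − 2x_E − x_A) − 62x_E.
∂π/∂x_E = 146 − 4x_E − x_A = 0 ⇒ x_E = 36.5 − 0.25x_A.
The game is symmetric, so in equilibrium x_A = x_E: the reaction function gives 1.25x_E = 36.5, hence x_E = 29.2.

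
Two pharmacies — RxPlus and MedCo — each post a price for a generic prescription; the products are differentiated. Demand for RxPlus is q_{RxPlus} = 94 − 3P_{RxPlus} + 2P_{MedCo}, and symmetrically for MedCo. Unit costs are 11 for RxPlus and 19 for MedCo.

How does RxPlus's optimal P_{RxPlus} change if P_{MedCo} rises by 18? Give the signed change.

RxPlus's profit: π = (P_{RxPlus} − 11)(94 − 3P_{RxPlus} + 2P_{MedCo}).
∂π/∂P_{RxPlus} = 127 − 6P_{RxPlus} + 2P_{MedCo} = 0 ⇒ P_{RxPlus} = 127/6 + (1/3)P_{MedCo}.
The reaction-function slope is 1/3, so an 18-unit rise in P_{MedCo} moves P_{RxPlus} by 1/3 × 18 = 6. RxPlus's best response rises — the actions are strategic complements.

6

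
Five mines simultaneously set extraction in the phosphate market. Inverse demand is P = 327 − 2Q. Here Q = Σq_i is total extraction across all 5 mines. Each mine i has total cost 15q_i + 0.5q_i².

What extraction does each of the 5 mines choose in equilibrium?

A representative mine's profit is π_i = q_i(327 − 2Q) − 15q_i − 0.5q_i², with Q = q_i + Σ_{j≠i} q_j.
First-order condition: 312 − 5q_i − 2Σ_{j≠i} q_j = 0.
In a symmetric equilibrium every mine chooses the same q, so Σ_{j≠i} q_j = 4q. The condition becomes 312 − 13q = 0, giving q = 312/13 = 24.

24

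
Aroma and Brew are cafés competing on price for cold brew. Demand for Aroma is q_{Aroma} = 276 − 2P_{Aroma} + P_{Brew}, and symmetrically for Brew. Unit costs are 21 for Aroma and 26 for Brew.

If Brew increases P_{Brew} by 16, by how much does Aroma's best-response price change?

4

Aroma's profit: π = (P_{Aroma} − 21)(276 − 2P_{Aroma} + P_{Brew}).
∂π/∂P_{Aroma} = 318 − 4P_{Aroma} + P_{Brew} = 0 ⇒ P_{Aroma} = 79.5 + 0.25P_{Brew}.
The reaction-function slope is 0.25, so a 16-unit rise in P_{Brew} moves P_{Aroma} by 0.25 × 16 = 4. Aroma's best response rises — the actions are strategic complements.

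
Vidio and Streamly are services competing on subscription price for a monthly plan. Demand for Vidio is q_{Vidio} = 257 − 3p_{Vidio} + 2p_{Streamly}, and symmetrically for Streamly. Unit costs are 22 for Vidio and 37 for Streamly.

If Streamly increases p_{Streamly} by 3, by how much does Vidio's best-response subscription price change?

1

Vidio's profit: π = (p_{Vidio} − 22)(257 − 3p_{Vidio} + 2p_{Streamly}).
∂π/∂p_{Vidio} = 323 − 6p_{Vidio} + 2p_{Streamly} = 0 ⇒ p_{Vidio} = 323/6 + (1/3)p_{Streamly}.
The reaction-function slope is 1/3, so a 3-unit rise in p_{Streamly} moves p_{Vidio} by 1/3 × 3 = 1. Vidio's best response rises — the actions are strategic complements.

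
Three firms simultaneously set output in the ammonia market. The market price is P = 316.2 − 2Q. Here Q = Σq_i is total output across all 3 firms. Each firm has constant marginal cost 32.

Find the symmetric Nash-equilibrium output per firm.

35.525

A representative firm's profit is π_i = q_i(316.2 − 2Q) − 32q_i, with Q = q_i + Σ_{j≠i} q_j.
First-order condition: 284.2 − 4q_i − 2Σ_{j≠i} q_j = 0.
In a symmetric equilibrium every firm chooses the same q, so Σ_{j≠i} q_j = 2q. The condition becomes 284.2 − 8q = 0, giving q = 284.2/8 = 35.525.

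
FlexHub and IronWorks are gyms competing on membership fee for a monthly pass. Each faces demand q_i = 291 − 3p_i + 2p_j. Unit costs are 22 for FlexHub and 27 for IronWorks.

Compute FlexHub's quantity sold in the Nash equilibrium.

FlexHub's profit: π = (p_{FlexHub} − 22)(291 − 3p_{FlexHub} + 2p_{IronWorks}).
∂π/∂p_{FlexHub} = 357 − 6p_{FlexHub} + 2p_{IronWorks} = 0 ⇒ p_{FlexHub} = 59.5 + (1/3)p_{IronWorks}.
Similarly p_{IronWorks} = 62 + (1/3)p_{FlexHub}.
Solving the two reaction functions simultaneously: (1 − (1/3)(1/3))p_{FlexHub} = 59.5 + (1/3)·62, so (8/9)p_{FlexHub} = 481/6 and p_{FlexHub} = 90.1875.
Then p_{IronWorks} = 62 + (1/3)·90.1875 = 92.0625.
q_{FlexHub} = 291 − 3·90.1875 + 2·92.0625 = 204.5625.

204.5625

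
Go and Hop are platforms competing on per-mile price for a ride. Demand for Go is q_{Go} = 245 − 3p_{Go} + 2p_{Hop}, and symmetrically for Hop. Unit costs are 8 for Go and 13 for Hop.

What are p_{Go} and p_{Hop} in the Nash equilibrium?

Go's profit: π = (p_{Go} − 8)(245 − 3p_{Go} + 2p_{Hop}).
∂π/∂p_{Go} = 269 − 6p_{Go} + 2p_{Hop} = 0 ⇒ p_{Go} = 269/6 + (1/3)p_{Hop}.
Similarly p_{Hop} = 142/3 + (1/3)p_{Go}.
Solving the two reaction functions simultaneously: (1 − (1/3)(1/3))p_{Go} = 269/6 + (1/3)·(142/3), so (8/9)p_{Go} = 1091/18 and p_{Go} = 68.1875.
Then p_{Hop} = 142/3 + (1/3)·68.1875 = 70.0625.

68.1875, 70.0625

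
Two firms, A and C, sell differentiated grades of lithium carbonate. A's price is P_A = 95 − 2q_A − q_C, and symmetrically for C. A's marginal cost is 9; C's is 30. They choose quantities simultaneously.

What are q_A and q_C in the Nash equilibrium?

18.6, 11.6

Firm A's profit: π = q_A(95 − 2q_A − q_C) − 9q_A.
∂π/∂q_A = 86 − 4q_A − q_C = 0 ⇒ q_A = 21.5 − 0.25q_C.
Similarly q_C = 16.25 − 0.25q_A.
Substituting the second reaction function into the first: q_A = 21.5 − 0.25(16.25 − 0.25q_A), which gives 0.9375q_A = 17.4375 ⇒ q_A = 18.6.
Then q_C = 16.25 − 0.25·18.6 = 11.6.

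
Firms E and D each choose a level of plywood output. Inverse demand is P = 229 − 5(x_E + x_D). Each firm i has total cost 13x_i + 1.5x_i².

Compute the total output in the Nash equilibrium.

24

Firm E's profit: π = x_E(229 − 5(x_E + x_D)) − 13x_E − 1.5x_E².
∂π/∂x_E = 216 − 13x_E − 5x_D = 0, so x_E = 216/13 − (5/13)x_D.
The game is symmetric, so in equilibrium x_D = x_E: the reaction function gives (18/13)x_E = 216/13, hence x_E = 12.
Total output: 12 + 12 = 24.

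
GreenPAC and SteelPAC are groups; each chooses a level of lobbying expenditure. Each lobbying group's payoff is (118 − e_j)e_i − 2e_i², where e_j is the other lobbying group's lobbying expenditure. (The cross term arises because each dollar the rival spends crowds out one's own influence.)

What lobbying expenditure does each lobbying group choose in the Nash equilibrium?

23.6

GreenPAC's payoff is (118 − e_S)e_G − 2e_G².
∂π/∂e_G = 118 − e_S − 4e_G = 0, so e_G = 29.5 − 0.25e_S.
By symmetry e_S = e_G; substituting into the reaction function, 1.25e_G = 29.5 and e_G = 23.6.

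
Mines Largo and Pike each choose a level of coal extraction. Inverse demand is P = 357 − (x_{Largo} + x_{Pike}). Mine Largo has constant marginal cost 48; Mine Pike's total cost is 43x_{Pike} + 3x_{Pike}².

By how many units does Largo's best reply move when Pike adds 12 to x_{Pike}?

Mine Largo's profit: π = x_{Largo}(357 − (x_{Largo} + x_{Pike})) − 48x_{Largo}.
∂π/∂x_{Largo} = 309 − 2x_{Largo} − x_{Pike} = 0, so x_{Largo} = 154.5 − 0.5x_{Pike}.
The reaction-function slope is −0.5, so a 12-unit rise in x_{Pike} moves x_{Largo} by −0.5 × 12 = −6. Largo's best response falls — the actions are strategic substitutes.

-6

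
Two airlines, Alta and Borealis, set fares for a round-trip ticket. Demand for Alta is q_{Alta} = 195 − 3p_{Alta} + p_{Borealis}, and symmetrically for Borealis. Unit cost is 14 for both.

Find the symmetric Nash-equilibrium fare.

47.4

Alta's profit: π = (p_{Alta} − 14)(195 − 3p_{Alta} + p_{Borealis}).
∂π/∂p_{Alta} = 237 − 6p_{Alta} + p_{Borealis} = 0 ⇒ p_{Alta} = 39.5 + (1/6)p_{Borealis}.
Setting p_{Alta} = p_{Borealis} in the reaction function: p_{Alta} = 39.5 + (1/6)p_{Alta}, so p_{Alta} = 39.5 / (5/6) = 47.4.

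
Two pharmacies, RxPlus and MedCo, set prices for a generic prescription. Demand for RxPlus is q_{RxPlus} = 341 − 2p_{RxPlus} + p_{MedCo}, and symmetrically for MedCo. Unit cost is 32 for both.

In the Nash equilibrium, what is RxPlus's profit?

21218

RxPlus's profit: π = (p_{RxPlus} − 32)(341 − 2p_{RxPlus} + p_{MedCo}).
∂π/∂p_{RxPlus} = 405 − 4p_{RxPlus} + p_{MedCo} = 0 ⇒ p_{RxPlus} = 101.25 + 0.25p_{MedCo}.
By symmetry p_{MedCo} = p_{RxPlus}; substituting into the reaction function, 0.75p_{RxPlus} = 101.25 and p_{RxPlus} = 135.
q_{RxPlus} = 341 − 2·135 + 135 = 206.
Profit = (135 − 32)·206 = 21218.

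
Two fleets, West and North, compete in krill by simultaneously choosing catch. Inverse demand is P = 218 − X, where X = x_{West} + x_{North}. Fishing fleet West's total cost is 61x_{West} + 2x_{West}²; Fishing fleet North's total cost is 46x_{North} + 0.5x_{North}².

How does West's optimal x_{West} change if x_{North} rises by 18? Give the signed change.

-3

Fishing fleet West's profit: π = x_{West}(218 − (x_{West} + x_{North})) − 61x_{West} − 2x_{West}².
∂π/∂x_{West} = 157 − 6x_{West} − x_{North} = 0, so x_{West} = 157/6 − (1/6)x_{North}.
The reaction-function slope is −1/6, so an 18-unit rise in x_{North} moves x_{West} by −1/6 × 18 = −3. West's best response falls — the actions are strategic substitutes.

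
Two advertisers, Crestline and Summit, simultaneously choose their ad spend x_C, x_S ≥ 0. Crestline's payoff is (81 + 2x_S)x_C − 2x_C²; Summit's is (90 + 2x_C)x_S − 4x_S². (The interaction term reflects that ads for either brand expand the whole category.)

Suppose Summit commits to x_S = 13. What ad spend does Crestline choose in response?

26.75

Expanding Crestline's payoff: 81x_C + 2x_Sx_C − 2x_C².
∂π/∂x_C = 81 + 2x_S − 4x_C = 0, so x_C = 20.25 + 0.5x_S.
At x_S = 13: x_C = 20.25 + 0.5·13 = 26.75.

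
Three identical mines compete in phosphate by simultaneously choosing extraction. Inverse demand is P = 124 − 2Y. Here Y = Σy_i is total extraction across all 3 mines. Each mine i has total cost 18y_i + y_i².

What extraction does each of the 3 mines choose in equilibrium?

A representative mine's profit is π_i = y_i(124 − 2Y) − 18y_i − y_i², with Y = y_i + Σ_{j≠i} y_j.
First-order condition: 106 − 6y_i − 2Σ_{j≠i} y_j = 0.
Imposing symmetry (y_j = y for all j) turns Σ_{j≠i} y_j into 2y, so 106 = 10y and y = 10.6.

10.6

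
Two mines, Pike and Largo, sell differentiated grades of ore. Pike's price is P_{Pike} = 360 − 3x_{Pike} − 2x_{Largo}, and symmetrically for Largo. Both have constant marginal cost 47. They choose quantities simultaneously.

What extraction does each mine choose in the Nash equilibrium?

Mine Pike's profit: π = x_{Pike}(360 − 3x_{Pike} − 2x_{Largo}) − 47x_{Pike}.
∂π/∂x_{Pike} = 313 − 6x_{Pike} − 2x_{Largo} = 0 ⇒ x_{Pike} = 313/6 − (1/3)x_{Largo}.
By symmetry x_{Largo} = x_{Pike}; substituting into the reaction function, (4/3)x_{Pike} = 313/6 and x_{Pike} = 39.125.

39.125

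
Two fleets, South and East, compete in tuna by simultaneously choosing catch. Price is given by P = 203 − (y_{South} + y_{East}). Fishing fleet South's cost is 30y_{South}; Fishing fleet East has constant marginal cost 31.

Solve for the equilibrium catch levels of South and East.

58, 57

Fishing fleet South's profit: π = y_{South}(203 − (y_{South} + y_{East})) − 30y_{South}.
∂π/∂y_{South} = 173 − 2y_{South} − y_{East} = 0, so y_{South} = 86.5 − 0.5y_{East}.
By the same steps for East: y_{East} = 86 − 0.5y_{South}.
Substituting the second reaction function into the first: y_{South} = 86.5 − 0.5(86 − 0.5y_{South}), which gives 0.75y_{South} = 43.5 ⇒ y_{South} = 58.
Then y_{East} = 86 − 0.5·58 = 57.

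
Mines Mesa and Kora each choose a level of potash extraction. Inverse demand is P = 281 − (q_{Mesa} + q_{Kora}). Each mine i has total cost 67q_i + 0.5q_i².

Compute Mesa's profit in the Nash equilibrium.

4293.375

Mine Mesa's profit: π = q_{Mesa}(281 − (q_{Mesa} + q_{Kora})) − 67q_{Mesa} − 0.5q_{Mesa}².
∂π/∂q_{Mesa} = 214 − 3q_{Mesa} − q_{Kora} = 0, so q_{Mesa} = 214/3 − (1/3)q_{Kora}.
Setting q_{Mesa} = q_{Kora} in the reaction function: q_{Mesa} = 214/3 − (1/3)q_{Mesa}, so q_{Mesa} = (214/3) / (4/3) = 53.5.
Price P = 281 − 107 = 174.
Mesa's profit: (174 − 67)·53.5 − 0.5(53.5)² = 4293.375.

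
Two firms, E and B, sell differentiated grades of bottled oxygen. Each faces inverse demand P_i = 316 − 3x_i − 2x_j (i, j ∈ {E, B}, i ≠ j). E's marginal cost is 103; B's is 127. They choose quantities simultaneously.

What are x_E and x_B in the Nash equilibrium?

28.125, 22.125

Firm E's profit: π = x_E(316 − 3x_E − 2x_B) − 103x_E.
∂π/∂x_E = 213 − 6x_E − 2x_B = 0 ⇒ x_E = 35.5 − (1/3)x_B.
Similarly x_B = 31.5 − (1/3)x_E.
Substituting the second reaction function into the first: x_E = 35.5 − (1/3)(31.5 − (1/3)x_E), which gives (8/9)x_E = 25 ⇒ x_E = 28.125.
Then x_B = 31.5 − (1/3)·28.125 = 22.125.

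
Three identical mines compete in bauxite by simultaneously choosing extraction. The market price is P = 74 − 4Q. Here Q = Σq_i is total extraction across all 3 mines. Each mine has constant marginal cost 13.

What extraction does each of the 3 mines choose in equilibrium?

3.8125

A representative mine's profit is π_i = q_i(74 − 4Q) − 13q_i, with Q = q_i + Σ_{j≠i} q_j.
First-order condition: 61 − 8q_i − 4Σ_{j≠i} q_j = 0.
Imposing symmetry (q_j = q for all j) turns Σ_{j≠i} q_j into 2q, so 61 = 16q and q = 3.8125.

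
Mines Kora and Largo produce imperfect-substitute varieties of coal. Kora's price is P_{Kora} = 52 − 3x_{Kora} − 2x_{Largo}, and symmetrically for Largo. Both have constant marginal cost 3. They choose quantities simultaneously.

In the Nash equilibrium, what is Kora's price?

Mine Kora's profit: π = x_{Kora}(52 − 3x_{Kora} − 2x_{Largo}) − 3x_{Kora}.
∂π/∂x_{Kora} = 49 − 6x_{Kora} − 2x_{Largo} = 0 ⇒ x_{Kora} = 49/6 − (1/3)x_{Largo}.
By symmetry x_{Largo} = x_{Kora}; substituting into the reaction function, (4/3)x_{Kora} = 49/6 and x_{Kora} = 6.125.
P_{Kora} = 52 − 3·6.125 − 2·6.125 = 21.375.

21.375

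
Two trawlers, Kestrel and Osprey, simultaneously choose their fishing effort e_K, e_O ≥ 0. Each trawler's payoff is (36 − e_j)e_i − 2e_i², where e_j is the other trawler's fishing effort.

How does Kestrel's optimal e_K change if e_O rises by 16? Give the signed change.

Kestrel's payoff is (36 − e_O)e_K − 2e_K².
∂π/∂e_K = 36 − e_O − 4e_K = 0, so e_K = 9 − 0.25e_O.
The reaction-function slope is −0.25, so a 16-unit rise in e_O moves e_K by −0.25 × 16 = −4. Kestrel's best response falls — the actions are strategic substitutes.

-4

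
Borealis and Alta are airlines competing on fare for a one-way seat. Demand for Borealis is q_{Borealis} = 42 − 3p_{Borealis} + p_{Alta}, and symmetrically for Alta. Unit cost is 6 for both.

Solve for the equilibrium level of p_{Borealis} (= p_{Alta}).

Borealis's profit: π = (p_{Borealis} − 6)(42 − 3p_{Borealis} + p_{Alta}).
∂π/∂p_{Borealis} = 60 − 6p_{Borealis} + p_{Alta} = 0 ⇒ p_{Borealis} = 10 + (1/6)p_{Alta}.
The game is symmetric, so in equilibrium p_{Alta} = p_{Borealis}: the reaction function gives (5/6)p_{Borealis} = 10, hence p_{Borealis} = 12.

12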